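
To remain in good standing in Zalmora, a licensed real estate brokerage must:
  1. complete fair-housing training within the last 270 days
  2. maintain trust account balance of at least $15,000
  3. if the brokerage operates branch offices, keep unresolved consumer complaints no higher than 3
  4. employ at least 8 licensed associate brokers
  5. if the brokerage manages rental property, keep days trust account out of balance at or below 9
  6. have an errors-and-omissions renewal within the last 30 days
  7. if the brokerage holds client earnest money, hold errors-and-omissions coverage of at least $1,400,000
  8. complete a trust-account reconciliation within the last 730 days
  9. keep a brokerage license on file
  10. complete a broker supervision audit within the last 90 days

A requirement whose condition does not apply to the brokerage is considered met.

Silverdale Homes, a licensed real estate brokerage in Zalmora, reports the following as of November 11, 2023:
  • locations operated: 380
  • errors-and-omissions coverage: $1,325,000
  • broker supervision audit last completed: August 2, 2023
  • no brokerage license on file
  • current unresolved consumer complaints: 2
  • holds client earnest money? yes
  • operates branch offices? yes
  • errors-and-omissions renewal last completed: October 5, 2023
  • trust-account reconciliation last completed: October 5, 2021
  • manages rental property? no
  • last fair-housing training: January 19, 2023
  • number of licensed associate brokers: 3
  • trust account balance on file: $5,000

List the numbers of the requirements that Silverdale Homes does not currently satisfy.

1, 2, 4, 6, 7, 8, 9, 10

1. fair-housing training 296 days ago vs limit 270 → not met
2. trust account balance $5,000 < $15,000 → not met
3. condition 'operates branch offices' holds; unresolved consumer complaints 2 ≤ 3 → met
4. licensed associate brokers 3 < 8 → not met
5. condition 'manages rental property' does not hold → requirement n/a → met
6. errors-and-omissions renewal 37 days ago vs limit 30 → not met
7. condition 'holds client earnest money' holds; errors-and-omissions coverage $1,325,000 < $1,400,000 → not met
8. trust-account reconciliation 767 days ago vs limit 730 → not met
9. brokerage license absent → not met
10. broker supervision audit 101 days ago vs limit 90 → not met
Not met: 1, 2, 4, 6, 7, 8, 9, 10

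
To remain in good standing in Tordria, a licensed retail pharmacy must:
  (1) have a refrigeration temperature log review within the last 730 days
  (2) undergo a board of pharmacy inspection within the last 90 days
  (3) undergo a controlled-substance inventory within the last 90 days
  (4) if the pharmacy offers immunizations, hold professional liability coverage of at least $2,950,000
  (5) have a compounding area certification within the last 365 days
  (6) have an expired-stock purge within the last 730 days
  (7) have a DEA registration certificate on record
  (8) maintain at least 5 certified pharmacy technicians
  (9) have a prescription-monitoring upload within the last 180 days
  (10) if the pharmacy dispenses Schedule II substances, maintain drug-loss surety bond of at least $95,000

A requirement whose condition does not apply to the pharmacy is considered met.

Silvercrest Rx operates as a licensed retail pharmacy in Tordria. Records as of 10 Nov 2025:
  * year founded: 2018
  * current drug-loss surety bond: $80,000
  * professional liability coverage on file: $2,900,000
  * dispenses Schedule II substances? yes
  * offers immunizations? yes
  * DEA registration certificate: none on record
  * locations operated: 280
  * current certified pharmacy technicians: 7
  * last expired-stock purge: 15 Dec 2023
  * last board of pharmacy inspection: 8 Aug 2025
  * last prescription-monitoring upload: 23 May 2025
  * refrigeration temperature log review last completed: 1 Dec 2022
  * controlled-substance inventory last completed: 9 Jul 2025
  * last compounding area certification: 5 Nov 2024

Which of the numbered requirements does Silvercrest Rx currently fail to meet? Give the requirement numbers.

1. refrigeration temperature log review 1075 days ago vs limit 730 → not met
2. board of pharmacy inspection 94 days ago vs limit 90 → not met
3. controlled-substance inventory 124 days ago vs limit 90 → not met
4. condition 'offers immunizations' holds; professional liability coverage $2,900,000 < $2,950,000 → not met
5. compounding area certification 370 days ago vs limit 365 → not met
6. expired-stock purge 696 days ago vs limit 730 → met
7. DEA registration certificate absent → not met
8. certified pharmacy technicians 7 ≥ 5 → met
9. prescription-monitoring upload 171 days ago vs limit 180 → met
10. condition 'dispenses Schedule II substances' holds; drug-loss surety bond $80,000 < $95,000 → not met
Not met: 1, 2, 3, 4, 5, 7, 10

1, 2, 3, 4, 5, 7, 10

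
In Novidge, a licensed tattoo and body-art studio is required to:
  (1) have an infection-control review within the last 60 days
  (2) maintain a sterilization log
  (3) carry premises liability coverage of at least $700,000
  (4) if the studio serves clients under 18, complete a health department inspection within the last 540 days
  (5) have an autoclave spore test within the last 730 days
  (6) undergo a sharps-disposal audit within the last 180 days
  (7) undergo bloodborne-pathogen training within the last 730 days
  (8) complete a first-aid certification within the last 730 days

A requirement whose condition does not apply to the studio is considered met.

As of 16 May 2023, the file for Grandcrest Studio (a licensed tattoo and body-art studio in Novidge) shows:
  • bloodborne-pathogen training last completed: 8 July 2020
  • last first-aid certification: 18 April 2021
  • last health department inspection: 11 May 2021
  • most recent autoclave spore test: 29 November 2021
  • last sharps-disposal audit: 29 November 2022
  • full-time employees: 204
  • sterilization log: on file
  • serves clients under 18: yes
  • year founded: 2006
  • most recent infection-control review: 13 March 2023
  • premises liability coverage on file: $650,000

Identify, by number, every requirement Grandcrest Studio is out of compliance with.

1. infection-control review 64 days ago vs limit 60 → not met
2. sterilization log present → met
3. premises liability coverage $650,000 < $700,000 → not met
4. condition 'serves clients under 18' holds; health department inspection 735 days ago vs limit 540 → not met
5. autoclave spore test 533 days ago vs limit 730 → met
6. sharps-disposal audit 168 days ago vs limit 180 → met
7. bloodborne-pathogen training 1042 days ago vs limit 730 → not met
8. first-aid certification 758 days ago vs limit 730 → not met
Not met: 1, 3, 4, 7, 8

1, 3, 4, 7, 8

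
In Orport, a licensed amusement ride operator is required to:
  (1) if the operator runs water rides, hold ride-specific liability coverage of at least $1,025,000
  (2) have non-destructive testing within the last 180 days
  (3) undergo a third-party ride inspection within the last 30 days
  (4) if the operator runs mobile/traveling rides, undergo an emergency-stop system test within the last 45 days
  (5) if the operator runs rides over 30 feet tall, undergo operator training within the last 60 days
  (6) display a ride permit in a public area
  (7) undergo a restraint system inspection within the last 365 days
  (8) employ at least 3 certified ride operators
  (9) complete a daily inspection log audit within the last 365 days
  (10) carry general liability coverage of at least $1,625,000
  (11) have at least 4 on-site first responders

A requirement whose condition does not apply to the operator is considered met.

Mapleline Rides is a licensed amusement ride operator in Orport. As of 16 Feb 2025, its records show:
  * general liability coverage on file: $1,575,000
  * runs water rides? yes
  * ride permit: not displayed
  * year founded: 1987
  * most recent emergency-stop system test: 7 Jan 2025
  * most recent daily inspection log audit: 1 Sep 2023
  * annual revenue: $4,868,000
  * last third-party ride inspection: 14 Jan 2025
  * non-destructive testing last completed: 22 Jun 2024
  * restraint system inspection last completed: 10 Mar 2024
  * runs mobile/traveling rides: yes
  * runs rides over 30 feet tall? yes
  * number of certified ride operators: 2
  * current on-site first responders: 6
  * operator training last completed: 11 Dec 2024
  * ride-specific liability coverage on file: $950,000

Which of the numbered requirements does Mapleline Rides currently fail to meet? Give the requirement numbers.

1. condition 'runs water rides' holds; ride-specific liability coverage $950,000 < $1,025,000 → not met
2. non-destructive testing 239 days ago vs limit 180 → not met
3. third-party ride inspection 33 days ago vs limit 30 → not met
4. condition 'runs mobile/traveling rides' holds; emergency-stop system test 40 days ago vs limit 45 → met
5. condition 'runs rides over 30 feet tall' holds; operator training 67 days ago vs limit 60 → not met
6. ride permit absent → not met
7. restraint system inspection 343 days ago vs limit 365 → met
8. certified ride operators 2 < 3 → not met
9. daily inspection log audit 534 days ago vs limit 365 → not met
10. general liability coverage $1,575,000 < $1,625,000 → not met
11. on-site first responders 6 ≥ 4 → met
Not met: 1, 2, 3, 5, 6, 8, 9, 10

1, 2, 3, 5, 6, 8, 9, 10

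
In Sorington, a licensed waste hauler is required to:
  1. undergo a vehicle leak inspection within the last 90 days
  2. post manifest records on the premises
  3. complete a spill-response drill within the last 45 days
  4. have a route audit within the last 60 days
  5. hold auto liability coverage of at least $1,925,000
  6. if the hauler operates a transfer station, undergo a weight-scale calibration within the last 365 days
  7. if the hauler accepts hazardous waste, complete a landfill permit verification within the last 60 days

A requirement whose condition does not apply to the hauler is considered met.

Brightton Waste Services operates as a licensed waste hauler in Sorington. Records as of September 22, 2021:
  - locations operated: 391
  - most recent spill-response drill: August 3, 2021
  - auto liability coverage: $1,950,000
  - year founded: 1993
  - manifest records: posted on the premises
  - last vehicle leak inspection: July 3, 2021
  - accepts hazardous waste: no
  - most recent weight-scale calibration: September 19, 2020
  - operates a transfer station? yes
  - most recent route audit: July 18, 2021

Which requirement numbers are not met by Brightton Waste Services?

3, 4, 6

1. vehicle leak inspection 81 days ago vs limit 90 → met
2. manifest records present → met
3. spill-response drill 50 days ago vs limit 45 → not met
4. route audit 66 days ago vs limit 60 → not met
5. auto liability coverage $1,950,000 ≥ $1,925,000 → met
6. condition 'operates a transfer station' holds; weight-scale calibration 368 days ago vs limit 365 → not met
7. condition 'accepts hazardous waste' does not hold → requirement n/a → met
Not met: 3, 4, 6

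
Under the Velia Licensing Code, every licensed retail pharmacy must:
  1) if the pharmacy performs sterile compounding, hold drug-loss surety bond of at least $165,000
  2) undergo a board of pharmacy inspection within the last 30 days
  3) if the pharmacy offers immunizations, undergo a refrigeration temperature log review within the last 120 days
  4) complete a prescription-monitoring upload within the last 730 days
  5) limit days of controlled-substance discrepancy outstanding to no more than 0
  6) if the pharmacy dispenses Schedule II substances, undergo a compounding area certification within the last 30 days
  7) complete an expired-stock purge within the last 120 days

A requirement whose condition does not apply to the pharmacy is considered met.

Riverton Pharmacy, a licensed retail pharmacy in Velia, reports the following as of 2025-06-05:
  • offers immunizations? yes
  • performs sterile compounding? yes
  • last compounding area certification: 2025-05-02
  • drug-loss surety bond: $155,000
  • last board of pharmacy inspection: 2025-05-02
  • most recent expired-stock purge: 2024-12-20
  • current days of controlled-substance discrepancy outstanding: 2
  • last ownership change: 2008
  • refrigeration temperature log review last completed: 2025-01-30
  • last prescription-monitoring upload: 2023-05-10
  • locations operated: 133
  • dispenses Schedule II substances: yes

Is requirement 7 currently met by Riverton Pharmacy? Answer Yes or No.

7. expired-stock purge 167 days ago vs limit 120 → not met

No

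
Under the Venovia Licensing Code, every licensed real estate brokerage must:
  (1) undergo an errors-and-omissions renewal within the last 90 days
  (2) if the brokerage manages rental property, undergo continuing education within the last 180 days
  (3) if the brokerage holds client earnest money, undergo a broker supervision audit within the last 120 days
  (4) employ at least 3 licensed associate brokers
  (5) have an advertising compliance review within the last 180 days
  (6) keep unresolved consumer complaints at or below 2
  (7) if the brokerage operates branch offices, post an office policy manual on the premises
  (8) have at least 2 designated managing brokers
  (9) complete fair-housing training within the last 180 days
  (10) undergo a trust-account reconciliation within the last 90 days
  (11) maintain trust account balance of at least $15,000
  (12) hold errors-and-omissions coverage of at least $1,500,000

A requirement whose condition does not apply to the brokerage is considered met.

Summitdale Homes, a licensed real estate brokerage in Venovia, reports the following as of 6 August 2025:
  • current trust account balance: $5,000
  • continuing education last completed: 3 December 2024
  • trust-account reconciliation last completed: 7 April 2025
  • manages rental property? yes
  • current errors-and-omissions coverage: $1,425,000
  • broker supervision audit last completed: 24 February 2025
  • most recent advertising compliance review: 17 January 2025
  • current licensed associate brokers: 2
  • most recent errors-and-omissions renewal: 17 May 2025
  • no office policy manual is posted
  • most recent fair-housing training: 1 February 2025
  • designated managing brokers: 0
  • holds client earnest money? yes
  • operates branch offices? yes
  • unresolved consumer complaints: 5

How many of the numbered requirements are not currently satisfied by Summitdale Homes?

11

1. errors-and-omissions renewal 81 days ago vs limit 90 → met
2. condition 'manages rental property' holds; continuing education 246 days ago vs limit 180 → not met
3. condition 'holds client earnest money' holds; broker supervision audit 163 days ago vs limit 120 → not met
4. licensed associate brokers 2 < 3 → not met
5. advertising compliance review 201 days ago vs limit 180 → not met
6. unresolved consumer complaints 5 > 2 → not met
7. condition 'operates branch offices' holds; office policy manual absent → not met
8. designated managing brokers 0 < 2 → not met
9. fair-housing training 186 days ago vs limit 180 → not met
10. trust-account reconciliation 121 days ago vs limit 90 → not met
11. trust account balance $5,000 < $15,000 → not met
12. errors-and-omissions coverage $1,425,000 < $1,500,000 → not met
Not met: 11 of 12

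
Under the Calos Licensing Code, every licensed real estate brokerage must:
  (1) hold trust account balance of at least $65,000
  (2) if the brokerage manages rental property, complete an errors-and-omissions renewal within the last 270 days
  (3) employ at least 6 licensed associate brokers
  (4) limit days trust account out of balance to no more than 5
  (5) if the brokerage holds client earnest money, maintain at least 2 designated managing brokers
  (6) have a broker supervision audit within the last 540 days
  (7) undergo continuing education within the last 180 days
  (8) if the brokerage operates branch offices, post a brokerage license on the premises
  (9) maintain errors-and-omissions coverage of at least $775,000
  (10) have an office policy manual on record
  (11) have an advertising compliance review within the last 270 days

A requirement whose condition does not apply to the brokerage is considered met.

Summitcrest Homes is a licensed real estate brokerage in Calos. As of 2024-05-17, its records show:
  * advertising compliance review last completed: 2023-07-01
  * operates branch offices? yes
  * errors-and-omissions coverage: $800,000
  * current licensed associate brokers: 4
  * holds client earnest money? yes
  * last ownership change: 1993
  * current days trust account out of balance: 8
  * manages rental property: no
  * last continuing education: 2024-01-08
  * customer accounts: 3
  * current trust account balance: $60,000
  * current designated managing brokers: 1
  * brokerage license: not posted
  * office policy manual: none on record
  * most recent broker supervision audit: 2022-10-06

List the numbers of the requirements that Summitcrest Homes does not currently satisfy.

1, 3, 4, 5, 6, 8, 10, 11

1. trust account balance $60,000 < $65,000 → not met
2. condition 'manages rental property' does not hold → requirement n/a → met
3. licensed associate brokers 4 < 6 → not met
4. days trust account out of balance 8 > 5 → not met
5. condition 'holds client earnest money' holds; designated managing brokers 1 < 2 → not met
6. broker supervision audit 589 days ago vs limit 540 → not met
7. continuing education 130 days ago vs limit 180 → met
8. condition 'operates branch offices' holds; brokerage license absent → not met
9. errors-and-omissions coverage $800,000 ≥ $775,000 → met
10. office policy manual absent → not met
11. advertising compliance review 321 days ago vs limit 270 → not met
Not met: 1, 3, 4, 5, 6, 8, 10, 11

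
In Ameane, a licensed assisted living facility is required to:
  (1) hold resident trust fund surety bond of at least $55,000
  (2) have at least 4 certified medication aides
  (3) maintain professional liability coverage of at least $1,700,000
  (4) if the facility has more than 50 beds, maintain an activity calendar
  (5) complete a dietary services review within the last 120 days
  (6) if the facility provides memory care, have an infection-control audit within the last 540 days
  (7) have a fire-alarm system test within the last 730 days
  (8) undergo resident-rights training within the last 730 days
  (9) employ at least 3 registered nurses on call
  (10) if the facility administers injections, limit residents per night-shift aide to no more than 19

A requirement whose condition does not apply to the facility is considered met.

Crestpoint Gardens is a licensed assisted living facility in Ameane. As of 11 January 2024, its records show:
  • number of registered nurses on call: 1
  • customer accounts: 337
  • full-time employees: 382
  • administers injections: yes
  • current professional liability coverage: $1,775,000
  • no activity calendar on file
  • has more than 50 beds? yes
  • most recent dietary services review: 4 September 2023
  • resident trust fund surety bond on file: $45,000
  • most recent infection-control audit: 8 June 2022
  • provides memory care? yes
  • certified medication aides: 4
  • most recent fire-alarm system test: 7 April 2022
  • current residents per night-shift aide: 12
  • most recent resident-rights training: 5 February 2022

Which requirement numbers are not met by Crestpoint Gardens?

1, 4, 5, 6, 9

1. resident trust fund surety bond $45,000 < $55,000 → not met
2. certified medication aides 4 ≥ 4 → met
3. professional liability coverage $1,775,000 ≥ $1,700,000 → met
4. condition 'has more than 50 beds' holds; activity calendar absent → not met
5. dietary services review 129 days ago vs limit 120 → not met
6. condition 'provides memory care' holds; infection-control audit 582 days ago vs limit 540 → not met
7. fire-alarm system test 644 days ago vs limit 730 → met
8. resident-rights training 705 days ago vs limit 730 → met
9. registered nurses on call 1 < 3 → not met
10. condition 'administers injections' holds; residents per night-shift aide 12 ≤ 19 → met
Not met: 1, 4, 5, 6, 9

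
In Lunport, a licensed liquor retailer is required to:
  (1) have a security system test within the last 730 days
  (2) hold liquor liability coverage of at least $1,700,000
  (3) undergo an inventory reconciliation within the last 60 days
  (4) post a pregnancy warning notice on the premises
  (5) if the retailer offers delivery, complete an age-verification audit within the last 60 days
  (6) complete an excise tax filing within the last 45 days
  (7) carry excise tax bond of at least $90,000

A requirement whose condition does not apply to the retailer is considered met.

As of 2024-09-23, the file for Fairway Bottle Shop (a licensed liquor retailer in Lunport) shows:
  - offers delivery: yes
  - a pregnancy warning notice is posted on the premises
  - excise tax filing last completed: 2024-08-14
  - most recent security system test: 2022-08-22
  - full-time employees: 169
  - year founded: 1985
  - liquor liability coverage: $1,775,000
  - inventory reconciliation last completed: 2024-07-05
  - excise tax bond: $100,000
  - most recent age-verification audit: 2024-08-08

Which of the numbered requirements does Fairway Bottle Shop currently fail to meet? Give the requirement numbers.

1, 3

1. security system test 763 days ago vs limit 730 → not met
2. liquor liability coverage $1,775,000 ≥ $1,700,000 → met
3. inventory reconciliation 80 days ago vs limit 60 → not met
4. pregnancy warning notice present → met
5. condition 'offers delivery' holds; age-verification audit 46 days ago vs limit 60 → met
6. excise tax filing 40 days ago vs limit 45 → met
7. excise tax bond $100,000 ≥ $90,000 → met
Not met: 1, 3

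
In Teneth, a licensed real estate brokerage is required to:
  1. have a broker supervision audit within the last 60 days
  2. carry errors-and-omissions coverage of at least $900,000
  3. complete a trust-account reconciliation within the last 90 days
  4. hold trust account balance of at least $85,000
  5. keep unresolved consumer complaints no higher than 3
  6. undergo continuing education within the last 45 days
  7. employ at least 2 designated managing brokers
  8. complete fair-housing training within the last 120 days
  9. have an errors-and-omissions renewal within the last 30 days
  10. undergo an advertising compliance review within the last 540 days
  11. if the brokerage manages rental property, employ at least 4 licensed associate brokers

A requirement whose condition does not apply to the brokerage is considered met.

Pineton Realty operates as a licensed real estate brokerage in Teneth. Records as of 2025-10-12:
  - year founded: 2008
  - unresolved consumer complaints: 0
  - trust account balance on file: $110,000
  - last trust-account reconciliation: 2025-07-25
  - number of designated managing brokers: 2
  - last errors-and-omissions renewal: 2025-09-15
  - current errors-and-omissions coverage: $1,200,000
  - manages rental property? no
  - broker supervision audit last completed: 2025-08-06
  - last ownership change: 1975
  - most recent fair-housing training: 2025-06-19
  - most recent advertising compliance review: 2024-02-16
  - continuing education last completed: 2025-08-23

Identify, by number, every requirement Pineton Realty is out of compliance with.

1. broker supervision audit 67 days ago vs limit 60 → not met
2. errors-and-omissions coverage $1,200,000 ≥ $900,000 → met
3. trust-account reconciliation 79 days ago vs limit 90 → met
4. trust account balance $110,000 ≥ $85,000 → met
5. unresolved consumer complaints 0 ≤ 3 → met
6. continuing education 50 days ago vs limit 45 → not met
7. designated managing brokers 2 ≥ 2 → met
8. fair-housing training 115 days ago vs limit 120 → met
9. errors-and-omissions renewal 27 days ago vs limit 30 → met
10. advertising compliance review 604 days ago vs limit 540 → not met
11. condition 'manages rental property' does not hold → requirement n/a → met
Not met: 1, 6, 10

1, 6, 10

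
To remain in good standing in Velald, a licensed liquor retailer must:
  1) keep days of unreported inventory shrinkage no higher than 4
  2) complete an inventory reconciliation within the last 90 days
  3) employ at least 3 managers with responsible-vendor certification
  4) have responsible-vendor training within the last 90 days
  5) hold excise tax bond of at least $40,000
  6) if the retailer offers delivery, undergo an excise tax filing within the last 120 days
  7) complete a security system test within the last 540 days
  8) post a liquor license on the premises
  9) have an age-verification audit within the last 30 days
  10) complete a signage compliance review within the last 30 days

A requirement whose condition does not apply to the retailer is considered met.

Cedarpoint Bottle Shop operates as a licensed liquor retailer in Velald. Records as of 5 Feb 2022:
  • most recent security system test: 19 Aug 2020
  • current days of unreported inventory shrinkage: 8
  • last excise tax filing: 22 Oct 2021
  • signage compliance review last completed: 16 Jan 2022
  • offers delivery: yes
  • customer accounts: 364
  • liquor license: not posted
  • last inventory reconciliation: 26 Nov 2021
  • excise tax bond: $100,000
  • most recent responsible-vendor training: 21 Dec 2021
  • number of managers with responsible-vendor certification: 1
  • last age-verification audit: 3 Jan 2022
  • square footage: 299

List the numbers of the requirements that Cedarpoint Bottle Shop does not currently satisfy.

1, 3, 8, 9

1. days of unreported inventory shrinkage 8 > 4 → not met
2. inventory reconciliation 71 days ago vs limit 90 → met
3. managers with responsible-vendor certification 1 < 3 → not met
4. responsible-vendor training 46 days ago vs limit 90 → met
5. excise tax bond $100,000 ≥ $40,000 → met
6. condition 'offers delivery' holds; excise tax filing 106 days ago vs limit 120 → met
7. security system test 535 days ago vs limit 540 → met
8. liquor license absent → not met
9. age-verification audit 33 days ago vs limit 30 → not met
10. signage compliance review 20 days ago vs limit 30 → met
Not met: 1, 3, 8, 9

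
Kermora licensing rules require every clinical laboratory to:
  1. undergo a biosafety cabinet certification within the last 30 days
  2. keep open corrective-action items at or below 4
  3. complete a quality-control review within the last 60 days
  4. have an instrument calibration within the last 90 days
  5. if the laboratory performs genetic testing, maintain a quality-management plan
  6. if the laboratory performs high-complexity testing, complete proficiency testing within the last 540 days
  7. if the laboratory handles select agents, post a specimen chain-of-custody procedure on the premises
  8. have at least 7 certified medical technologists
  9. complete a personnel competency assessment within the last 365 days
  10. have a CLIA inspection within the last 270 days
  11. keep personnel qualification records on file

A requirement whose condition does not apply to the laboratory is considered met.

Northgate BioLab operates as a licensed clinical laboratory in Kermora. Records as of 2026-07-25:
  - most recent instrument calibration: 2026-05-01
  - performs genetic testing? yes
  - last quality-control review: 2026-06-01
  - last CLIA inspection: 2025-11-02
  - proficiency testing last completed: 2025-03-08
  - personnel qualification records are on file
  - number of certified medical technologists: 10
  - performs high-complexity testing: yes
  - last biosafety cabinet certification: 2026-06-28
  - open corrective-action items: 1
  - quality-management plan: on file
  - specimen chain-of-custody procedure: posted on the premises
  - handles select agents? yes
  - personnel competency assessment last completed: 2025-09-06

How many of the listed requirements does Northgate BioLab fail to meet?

1. biosafety cabinet certification 27 days ago vs limit 30 → met
2. open corrective-action items 1 ≤ 4 → met
3. quality-control review 54 days ago vs limit 60 → met
4. instrument calibration 85 days ago vs limit 90 → met
5. condition 'performs genetic testing' holds; quality-management plan present → met
6. condition 'performs high-complexity testing' holds; proficiency testing 504 days ago vs limit 540 → met
7. condition 'handles select agents' holds; specimen chain-of-custody procedure present → met
8. certified medical technologists 10 ≥ 7 → met
9. personnel competency assessment 322 days ago vs limit 365 → met
10. CLIA inspection 265 days ago vs limit 270 → met
11. personnel qualification records present → met
Not met: 0 of 11

0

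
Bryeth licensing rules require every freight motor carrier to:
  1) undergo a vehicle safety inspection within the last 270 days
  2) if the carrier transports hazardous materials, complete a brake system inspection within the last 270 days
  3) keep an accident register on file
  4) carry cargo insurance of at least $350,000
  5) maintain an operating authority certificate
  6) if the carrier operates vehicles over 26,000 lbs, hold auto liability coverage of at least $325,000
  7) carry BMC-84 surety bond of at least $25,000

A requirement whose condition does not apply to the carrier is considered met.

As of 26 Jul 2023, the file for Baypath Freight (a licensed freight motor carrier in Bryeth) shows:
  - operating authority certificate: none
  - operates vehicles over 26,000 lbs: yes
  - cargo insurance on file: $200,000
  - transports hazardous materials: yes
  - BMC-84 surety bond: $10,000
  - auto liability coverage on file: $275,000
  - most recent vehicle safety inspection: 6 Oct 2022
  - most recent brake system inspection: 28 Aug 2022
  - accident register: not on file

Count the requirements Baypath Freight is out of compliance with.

7

1. vehicle safety inspection 293 days ago vs limit 270 → not met
2. condition 'transports hazardous materials' holds; brake system inspection 332 days ago vs limit 270 → not met
3. accident register absent → not met
4. cargo insurance $200,000 < $350,000 → not met
5. operating authority certificate absent → not met
6. condition 'operates vehicles over 26,000 lbs' holds; auto liability coverage $275,000 < $325,000 → not met
7. BMC-84 surety bond $10,000 < $25,000 → not met
Not met: 7 of 7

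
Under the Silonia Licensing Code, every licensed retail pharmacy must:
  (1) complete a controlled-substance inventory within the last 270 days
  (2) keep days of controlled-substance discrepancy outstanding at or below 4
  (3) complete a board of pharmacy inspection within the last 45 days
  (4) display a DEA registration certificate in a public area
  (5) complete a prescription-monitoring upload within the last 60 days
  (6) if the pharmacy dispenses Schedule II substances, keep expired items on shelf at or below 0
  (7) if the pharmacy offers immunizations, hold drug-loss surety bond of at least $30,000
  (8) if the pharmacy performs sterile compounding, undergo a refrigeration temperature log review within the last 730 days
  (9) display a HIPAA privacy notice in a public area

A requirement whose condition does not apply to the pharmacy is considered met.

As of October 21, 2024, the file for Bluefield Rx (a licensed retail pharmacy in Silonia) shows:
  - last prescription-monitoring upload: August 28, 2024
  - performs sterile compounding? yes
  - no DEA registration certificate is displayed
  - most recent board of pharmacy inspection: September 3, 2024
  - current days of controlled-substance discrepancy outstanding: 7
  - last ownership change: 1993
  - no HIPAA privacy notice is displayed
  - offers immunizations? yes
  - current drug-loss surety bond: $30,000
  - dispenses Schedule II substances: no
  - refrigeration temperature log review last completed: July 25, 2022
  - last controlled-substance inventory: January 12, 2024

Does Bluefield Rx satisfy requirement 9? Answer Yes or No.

9. HIPAA privacy notice absent → not met

No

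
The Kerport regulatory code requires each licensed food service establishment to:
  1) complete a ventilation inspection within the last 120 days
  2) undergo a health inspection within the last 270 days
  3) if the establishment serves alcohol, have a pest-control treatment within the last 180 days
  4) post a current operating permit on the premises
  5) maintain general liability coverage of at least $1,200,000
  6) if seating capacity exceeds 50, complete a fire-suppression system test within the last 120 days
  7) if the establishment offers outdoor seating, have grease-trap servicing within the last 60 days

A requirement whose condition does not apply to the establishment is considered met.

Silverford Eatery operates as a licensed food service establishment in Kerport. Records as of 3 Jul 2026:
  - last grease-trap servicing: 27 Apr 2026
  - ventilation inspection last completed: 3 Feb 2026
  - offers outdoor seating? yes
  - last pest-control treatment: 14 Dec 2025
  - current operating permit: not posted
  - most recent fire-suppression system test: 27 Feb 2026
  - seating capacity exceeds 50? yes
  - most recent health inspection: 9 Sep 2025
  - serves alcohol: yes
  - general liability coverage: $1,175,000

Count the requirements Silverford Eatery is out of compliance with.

1. ventilation inspection 150 days ago vs limit 120 → not met
2. health inspection 297 days ago vs limit 270 → not met
3. condition 'serves alcohol' holds; pest-control treatment 201 days ago vs limit 180 → not met
4. current operating permit absent → not met
5. general liability coverage $1,175,000 < $1,200,000 → not met
6. condition 'seating capacity exceeds 50' holds; fire-suppression system test 126 days ago vs limit 120 → not met
7. condition 'offers outdoor seating' holds; grease-trap servicing 67 days ago vs limit 60 → not met
Not met: 7 of 7

7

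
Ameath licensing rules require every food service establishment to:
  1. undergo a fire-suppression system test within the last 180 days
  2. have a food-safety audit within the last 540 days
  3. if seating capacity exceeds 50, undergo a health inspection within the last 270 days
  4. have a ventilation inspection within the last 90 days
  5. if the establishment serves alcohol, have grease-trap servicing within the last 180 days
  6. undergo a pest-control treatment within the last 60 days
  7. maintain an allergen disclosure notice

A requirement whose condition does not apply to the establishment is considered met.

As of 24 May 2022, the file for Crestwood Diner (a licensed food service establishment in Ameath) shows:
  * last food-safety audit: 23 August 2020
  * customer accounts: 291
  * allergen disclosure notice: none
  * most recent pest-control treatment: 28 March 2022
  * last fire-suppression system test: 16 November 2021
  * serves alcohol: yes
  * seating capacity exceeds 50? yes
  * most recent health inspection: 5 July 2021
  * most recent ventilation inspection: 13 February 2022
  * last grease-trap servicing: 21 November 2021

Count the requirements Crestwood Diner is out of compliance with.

1. fire-suppression system test 189 days ago vs limit 180 → not met
2. food-safety audit 639 days ago vs limit 540 → not met
3. condition 'seating capacity exceeds 50' holds; health inspection 323 days ago vs limit 270 → not met
4. ventilation inspection 100 days ago vs limit 90 → not met
5. condition 'serves alcohol' holds; grease-trap servicing 184 days ago vs limit 180 → not met
6. pest-control treatment 57 days ago vs limit 60 → met
7. allergen disclosure notice absent → not met
Not met: 6 of 7

6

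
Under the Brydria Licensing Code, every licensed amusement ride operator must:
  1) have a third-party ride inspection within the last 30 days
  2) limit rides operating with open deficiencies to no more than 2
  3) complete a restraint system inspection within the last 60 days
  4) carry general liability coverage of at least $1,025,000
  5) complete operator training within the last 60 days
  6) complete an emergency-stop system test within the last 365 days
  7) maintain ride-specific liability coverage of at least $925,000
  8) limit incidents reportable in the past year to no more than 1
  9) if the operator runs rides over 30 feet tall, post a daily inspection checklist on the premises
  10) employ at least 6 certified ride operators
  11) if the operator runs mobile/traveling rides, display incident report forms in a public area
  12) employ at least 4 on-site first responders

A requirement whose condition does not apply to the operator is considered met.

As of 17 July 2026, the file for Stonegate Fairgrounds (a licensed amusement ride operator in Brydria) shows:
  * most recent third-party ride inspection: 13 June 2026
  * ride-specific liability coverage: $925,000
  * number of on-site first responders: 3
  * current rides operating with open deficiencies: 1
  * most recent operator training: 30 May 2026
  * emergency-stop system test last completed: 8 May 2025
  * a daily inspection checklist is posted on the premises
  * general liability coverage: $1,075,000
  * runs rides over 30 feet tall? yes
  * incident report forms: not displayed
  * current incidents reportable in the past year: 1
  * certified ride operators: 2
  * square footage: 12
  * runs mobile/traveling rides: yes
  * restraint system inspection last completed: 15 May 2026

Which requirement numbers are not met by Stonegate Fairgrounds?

1, 3, 6, 10, 11, 12

1. third-party ride inspection 34 days ago vs limit 30 → not met
2. rides operating with open deficiencies 1 ≤ 2 → met
3. restraint system inspection 63 days ago vs limit 60 → not met
4. general liability coverage $1,075,000 ≥ $1,025,000 → met
5. operator training 48 days ago vs limit 60 → met
6. emergency-stop system test 435 days ago vs limit 365 → not met
7. ride-specific liability coverage $925,000 ≥ $925,000 → met
8. incidents reportable in the past year 1 ≤ 1 → met
9. condition 'runs rides over 30 feet tall' holds; daily inspection checklist present → met
10. certified ride operators 2 < 6 → not met
11. condition 'runs mobile/traveling rides' holds; incident report forms absent → not met
12. on-site first responders 3 < 4 → not met
Not met: 1, 3, 6, 10, 11, 12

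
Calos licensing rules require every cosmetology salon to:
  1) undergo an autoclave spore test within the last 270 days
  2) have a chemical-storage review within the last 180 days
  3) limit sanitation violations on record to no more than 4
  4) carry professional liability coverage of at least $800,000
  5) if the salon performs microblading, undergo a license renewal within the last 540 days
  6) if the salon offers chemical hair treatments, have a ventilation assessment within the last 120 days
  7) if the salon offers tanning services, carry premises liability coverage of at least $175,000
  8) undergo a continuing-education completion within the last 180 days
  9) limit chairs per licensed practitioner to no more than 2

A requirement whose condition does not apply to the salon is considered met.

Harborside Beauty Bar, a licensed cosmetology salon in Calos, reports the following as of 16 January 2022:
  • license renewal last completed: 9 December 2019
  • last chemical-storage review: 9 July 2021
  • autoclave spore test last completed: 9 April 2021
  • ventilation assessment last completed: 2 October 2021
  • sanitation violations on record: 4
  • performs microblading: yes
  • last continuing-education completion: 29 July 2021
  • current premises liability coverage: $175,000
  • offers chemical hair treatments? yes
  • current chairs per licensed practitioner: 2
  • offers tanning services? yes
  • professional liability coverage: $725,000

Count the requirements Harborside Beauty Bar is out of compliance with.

4

1. autoclave spore test 282 days ago vs limit 270 → not met
2. chemical-storage review 191 days ago vs limit 180 → not met
3. sanitation violations on record 4 ≤ 4 → met
4. professional liability coverage $725,000 < $800,000 → not met
5. condition 'performs microblading' holds; license renewal 769 days ago vs limit 540 → not met
6. condition 'offers chemical hair treatments' holds; ventilation assessment 106 days ago vs limit 120 → met
7. condition 'offers tanning services' holds; premises liability coverage $175,000 ≥ $175,000 → met
8. continuing-education completion 171 days ago vs limit 180 → met
9. chairs per licensed practitioner 2 ≤ 2 → met
Not met: 4 of 9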